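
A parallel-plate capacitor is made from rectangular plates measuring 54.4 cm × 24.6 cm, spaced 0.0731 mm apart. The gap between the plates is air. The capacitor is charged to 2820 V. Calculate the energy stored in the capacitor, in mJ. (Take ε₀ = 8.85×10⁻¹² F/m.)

U ≈ 64.4 mJ

A = 54.4 × 24.6 cm² = 0.134 m².
C = ε₀A/d = 8.85×10⁻¹² × 0.134 / 7.31×10⁻⁵ = 1.62×10⁻⁸ F.
U = ½CV² = ½ × 1.62×10⁻⁸ × (2820)² = 6.44×10⁻² J.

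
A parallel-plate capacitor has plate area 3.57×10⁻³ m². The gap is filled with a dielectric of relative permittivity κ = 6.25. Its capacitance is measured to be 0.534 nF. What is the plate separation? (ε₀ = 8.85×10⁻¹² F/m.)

d = κε₀A/C = 6.25 × 8.85×10⁻¹² × 3.57×10⁻³ / 5.34×10⁻¹⁰ = 3.70×10⁻⁴ m.

d ≈ 370 μm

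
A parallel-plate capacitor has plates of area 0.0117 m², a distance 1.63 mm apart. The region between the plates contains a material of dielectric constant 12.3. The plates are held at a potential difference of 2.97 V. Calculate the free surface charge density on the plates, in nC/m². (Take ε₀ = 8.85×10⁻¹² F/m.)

198 nC/m²

C = κε₀A/d = 12.3 × 8.85×10⁻¹² × 1.17×10⁻² / 1.63×10⁻³ = 7.81×10⁻¹⁰ F.
σ = Q/A = CV/A = 7.81×10⁻¹⁰ × 2.97 / 1.17×10⁻² = 1.98×10⁻⁷ C/m².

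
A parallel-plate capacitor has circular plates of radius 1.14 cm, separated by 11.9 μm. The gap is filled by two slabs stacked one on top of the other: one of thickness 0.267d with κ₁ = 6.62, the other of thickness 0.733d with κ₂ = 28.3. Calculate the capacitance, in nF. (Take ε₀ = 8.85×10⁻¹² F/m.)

C ≈ 4.58 nF

A = π(1.14 cm)² = 4.08×10⁻⁴ m².
Stacked slabs ⇒ two capacitors in series, each with the full plate area.
C₁ = κ₁ε₀A/d₁ = 6.62 × 8.85×10⁻¹² × 4.08×10⁻⁴ / 3.18×10⁻⁶ = 7.53×10⁻⁹ F.
C₂ = κ₂ε₀A/d₂ = 28.3 × 8.85×10⁻¹² × 4.08×10⁻⁴ / 8.72×10⁻⁶ = 1.17×10⁻⁸ F.
C = (1/C₁ + 1/C₂)⁻¹ = 4.58×10⁻⁹ F.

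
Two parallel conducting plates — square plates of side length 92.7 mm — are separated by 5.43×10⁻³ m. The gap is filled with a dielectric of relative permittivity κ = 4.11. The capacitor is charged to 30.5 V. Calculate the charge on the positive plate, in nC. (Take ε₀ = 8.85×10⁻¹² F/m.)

Q ≈ 1.76 nC

A = (92.7 mm)² = 8.59×10⁻³ m².
C = κε₀A/d = 4.11 × 8.85×10⁻¹² × 8.59×10⁻³ / 5.43×10⁻³ = 5.76×10⁻¹¹ F.
Q = CV = 5.76×10⁻¹¹ × 30.5 = 1.76×10⁻⁹ C.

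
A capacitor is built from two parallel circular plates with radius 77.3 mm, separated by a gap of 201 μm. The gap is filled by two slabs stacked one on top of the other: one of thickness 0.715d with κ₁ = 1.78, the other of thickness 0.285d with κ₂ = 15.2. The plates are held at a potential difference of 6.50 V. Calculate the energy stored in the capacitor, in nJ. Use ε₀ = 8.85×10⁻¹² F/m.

A = π(77.3 mm)² = 1.88×10⁻² m².
Stacked slabs ⇒ two capacitors in series, each with the full plate area.
C₁ = κ₁ε₀A/d₁ = 1.78 × 8.85×10⁻¹² × 1.88×10⁻² / 1.44×10⁻⁴ = 2.06×10⁻⁹ F.
C₂ = κ₂ε₀A/d₂ = 15.2 × 8.85×10⁻¹² × 1.88×10⁻² / 5.73×10⁻⁵ = 4.41×10⁻⁸ F.
C = (1/C₁ + 1/C₂)⁻¹ = 1.97×10⁻⁹ F.
U = ½CV² = ½ × 1.97×10⁻⁹ × (6.50)² = 4.15×10⁻⁸ J.

41.5 nJ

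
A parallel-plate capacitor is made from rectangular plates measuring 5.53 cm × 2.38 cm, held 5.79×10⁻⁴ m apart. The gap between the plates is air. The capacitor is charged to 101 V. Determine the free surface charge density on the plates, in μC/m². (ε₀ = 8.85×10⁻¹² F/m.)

σ ≈ 1.54 μC/m²

A = 5.53 × 2.38 cm² = 1.32×10⁻³ m².
C = ε₀A/d = 8.85×10⁻¹² × 1.32×10⁻³ / 5.79×10⁻⁴ = 2.01×10⁻¹¹ F.
σ = Q/A = CV/A = 2.01×10⁻¹¹ × 101 / 1.32×10⁻³ = 1.54×10⁻⁶ C/m².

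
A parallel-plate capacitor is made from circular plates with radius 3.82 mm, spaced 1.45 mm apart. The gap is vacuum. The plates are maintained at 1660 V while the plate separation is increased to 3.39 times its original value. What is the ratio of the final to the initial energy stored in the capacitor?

0.295

Battery connected ⇒ V is held fixed.
C₂ = 0.295 C₁ and U = ½CV², so U₂/U₁ = C₂/C₁ = 0.295.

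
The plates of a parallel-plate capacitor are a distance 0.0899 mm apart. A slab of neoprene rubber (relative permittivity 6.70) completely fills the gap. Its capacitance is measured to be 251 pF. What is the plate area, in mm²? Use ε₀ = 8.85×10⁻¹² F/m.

A = Cd/(κε₀) = 2.51×10⁻¹⁰ × 8.99×10⁻⁵ / (6.70 × 8.85×10⁻¹²) = 3.81×10⁻⁴ m².

A ≈ 381 mm²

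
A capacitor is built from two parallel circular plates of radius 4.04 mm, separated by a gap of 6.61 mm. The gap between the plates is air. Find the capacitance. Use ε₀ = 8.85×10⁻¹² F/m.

0.0687 pF

A = π(4.04 mm)² = 5.13×10⁻⁵ m².
C = ε₀A/d = 8.85×10⁻¹² × 5.13×10⁻⁵ / 6.61×10⁻³ = 6.87×10⁻¹⁴ F.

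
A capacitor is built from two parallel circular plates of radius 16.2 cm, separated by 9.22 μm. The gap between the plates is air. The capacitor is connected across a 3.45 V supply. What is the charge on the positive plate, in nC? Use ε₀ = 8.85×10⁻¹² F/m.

A = π(16.2 cm)² = 8.24×10⁻² m².
C = ε₀A/d = 8.85×10⁻¹² × 8.24×10⁻² / 9.22×10⁻⁶ = 7.91×10⁻⁸ F.
Q = CV = 7.91×10⁻⁸ × 3.45 = 2.73×10⁻⁷ C.

Q ≈ 273 nC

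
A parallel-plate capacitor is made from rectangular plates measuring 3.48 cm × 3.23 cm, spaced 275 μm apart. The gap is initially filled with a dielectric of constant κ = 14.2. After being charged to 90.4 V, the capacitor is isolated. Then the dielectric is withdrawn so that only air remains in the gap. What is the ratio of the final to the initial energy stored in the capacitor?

Isolated ⇒ Q is held fixed.
C₂ = 0.0704 C₁ and U = Q²/(2C), so U₂/U₁ = C₁/C₂ = 14.2.

U₂/U₁ ≈ 14.2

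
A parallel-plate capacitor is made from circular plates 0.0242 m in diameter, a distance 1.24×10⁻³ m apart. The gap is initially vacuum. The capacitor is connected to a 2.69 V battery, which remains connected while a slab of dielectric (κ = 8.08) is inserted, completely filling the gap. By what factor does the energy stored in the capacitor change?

U₂/U₁ ≈ 8.08

Battery connected ⇒ V is held fixed.
C₂ = 8.08 C₁ and U = ½CV², so U₂/U₁ = C₂/C₁ = 8.08.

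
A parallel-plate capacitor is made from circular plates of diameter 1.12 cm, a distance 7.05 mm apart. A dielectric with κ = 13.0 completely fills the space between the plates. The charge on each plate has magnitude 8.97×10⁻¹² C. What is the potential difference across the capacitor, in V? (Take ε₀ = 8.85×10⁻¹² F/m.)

A = π(1.12/2 cm)² = 9.85×10⁻⁵ m².
C = κε₀A/d = 13.0 × 8.85×10⁻¹² × 9.85×10⁻⁵ / 7.05×10⁻³ = 1.61×10⁻¹² F.
V = Q/C = 8.97×10⁻¹² / 1.61×10⁻¹² = 5.58 V.

V ≈ 5.58 V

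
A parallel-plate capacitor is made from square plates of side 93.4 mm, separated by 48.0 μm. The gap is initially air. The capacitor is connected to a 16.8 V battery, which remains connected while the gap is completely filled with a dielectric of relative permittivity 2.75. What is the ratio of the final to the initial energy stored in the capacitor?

U₂/U₁ ≈ 2.75

Battery connected ⇒ V is held fixed.
C₂ = 2.75 C₁ and U = ½CV², so U₂/U₁ = C₂/C₁ = 2.75.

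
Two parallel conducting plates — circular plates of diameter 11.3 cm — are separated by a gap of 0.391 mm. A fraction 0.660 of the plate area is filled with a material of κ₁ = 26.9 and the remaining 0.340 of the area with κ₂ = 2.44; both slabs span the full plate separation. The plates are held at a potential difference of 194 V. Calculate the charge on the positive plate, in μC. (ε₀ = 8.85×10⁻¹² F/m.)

0.818 μC

A = π(11.3/2 cm)² = 1.00×10⁻² m².
Side-by-side slabs ⇒ two capacitors in parallel, each spanning the full gap.
C₁ = κ₁ε₀A₁/d = 26.9 × 8.85×10⁻¹² × 6.62×10⁻³ / 3.91×10⁻⁴ = 4.03×10⁻⁹ F.
C₂ = κ₂ε₀A₂/d = 2.44 × 8.85×10⁻¹² × 3.41×10⁻³ / 3.91×10⁻⁴ = 1.88×10⁻¹⁰ F.
C = C₁ + C₂ = 4.22×10⁻⁹ F.
Q = CV = 4.22×10⁻⁹ × 194 = 8.18×10⁻⁷ C.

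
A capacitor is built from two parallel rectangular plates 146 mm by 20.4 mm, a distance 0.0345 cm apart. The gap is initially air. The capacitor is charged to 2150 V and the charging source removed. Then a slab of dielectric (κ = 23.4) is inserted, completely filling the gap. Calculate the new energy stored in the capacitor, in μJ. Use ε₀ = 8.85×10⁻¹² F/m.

7.55 μJ

A = 146 × 20.4 mm² = 2.98×10⁻³ m².
Initially C₁ = ε₀A/d = 8.85×10⁻¹² × 2.98×10⁻³ / 3.45×10⁻⁴ = 7.64×10⁻¹¹ F.
U₁ = 1.77×10⁻⁴ J.
Isolated ⇒ Q is held fixed. C₂ = 23.4 C₁ and U = Q²/(2C), so U₂/U₁ = C₁/C₂ = 0.0427.
U₂ = 0.0427 × 1.77×10⁻⁴ = 7.55×10⁻⁶ J.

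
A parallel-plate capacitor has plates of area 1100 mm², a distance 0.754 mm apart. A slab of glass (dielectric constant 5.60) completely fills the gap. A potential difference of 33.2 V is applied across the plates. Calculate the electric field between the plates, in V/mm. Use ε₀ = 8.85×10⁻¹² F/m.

44.0 V/mm

E = V/d = 33.2 / 7.54×10⁻⁴ = 4.40×10⁴ V/m.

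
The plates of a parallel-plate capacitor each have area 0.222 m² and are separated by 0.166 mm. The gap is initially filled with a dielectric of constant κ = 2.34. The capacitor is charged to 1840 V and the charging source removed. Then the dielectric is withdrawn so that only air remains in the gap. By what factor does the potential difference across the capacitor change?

2.34

Isolated ⇒ Q is held fixed.
C₂ = 0.427 C₁ and V = Q/C, so V₂/V₁ = C₁/C₂ = 2.34.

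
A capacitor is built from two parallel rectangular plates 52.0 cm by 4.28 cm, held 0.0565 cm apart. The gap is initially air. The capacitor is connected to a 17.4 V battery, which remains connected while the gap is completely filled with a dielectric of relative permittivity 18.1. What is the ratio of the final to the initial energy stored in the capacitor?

Battery connected ⇒ V is held fixed.
C₂ = 18.1 C₁ and U = ½CV², so U₂/U₁ = C₂/C₁ = 18.1.

18.1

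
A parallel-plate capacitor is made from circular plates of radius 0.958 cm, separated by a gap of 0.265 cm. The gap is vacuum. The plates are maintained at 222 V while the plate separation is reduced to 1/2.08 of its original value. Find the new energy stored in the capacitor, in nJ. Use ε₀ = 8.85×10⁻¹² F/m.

A = π(0.958 cm)² = 2.88×10⁻⁴ m².
Initially C₁ = ε₀A/d = 8.85×10⁻¹² × 2.88×10⁻⁴ / 2.65×10⁻³ = 9.63×10⁻¹³ F.
U₁ = 2.37×10⁻⁸ J.
Battery connected ⇒ V is held fixed. C₂ = 2.08 C₁ and U = ½CV², so U₂/U₁ = C₂/C₁ = 2.08.
U₂ = 2.08 × 2.37×10⁻⁸ = 4.94×10⁻⁸ J.

U ≈ 49.4 nJ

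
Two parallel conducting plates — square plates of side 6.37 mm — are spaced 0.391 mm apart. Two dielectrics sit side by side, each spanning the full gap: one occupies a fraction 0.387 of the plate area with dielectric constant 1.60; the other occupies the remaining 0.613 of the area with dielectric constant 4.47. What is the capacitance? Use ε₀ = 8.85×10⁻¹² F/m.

3.09 pF

A = (6.37 mm)² = 4.06×10⁻⁵ m².
Side-by-side slabs ⇒ two capacitors in parallel, each spanning the full gap.
C₁ = κ₁ε₀A₁/d = 1.60 × 8.85×10⁻¹² × 1.57×10⁻⁵ / 3.91×10⁻⁴ = 5.69×10⁻¹³ F.
C₂ = κ₂ε₀A₂/d = 4.47 × 8.85×10⁻¹² × 2.49×10⁻⁵ / 3.91×10⁻⁴ = 2.52×10⁻¹² F.
C = C₁ + C₂ = 3.09×10⁻¹² F.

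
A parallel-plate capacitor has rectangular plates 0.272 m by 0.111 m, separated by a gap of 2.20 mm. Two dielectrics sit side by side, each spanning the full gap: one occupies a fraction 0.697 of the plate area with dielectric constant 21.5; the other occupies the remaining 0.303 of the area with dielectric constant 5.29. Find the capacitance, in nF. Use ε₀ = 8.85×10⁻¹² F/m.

A = 0.272 × 0.111 m² = 3.02×10⁻² m².
Side-by-side slabs ⇒ two capacitors in parallel, each spanning the full gap.
C₁ = κ₁ε₀A₁/d = 21.5 × 8.85×10⁻¹² × 2.10×10⁻² / 2.20×10⁻³ = 1.82×10⁻⁹ F.
C₂ = κ₂ε₀A₂/d = 5.29 × 8.85×10⁻¹² × 9.15×10⁻³ / 2.20×10⁻³ = 1.95×10⁻¹⁰ F.
C = C₁ + C₂ = 2.01×10⁻⁹ F.

2.01 nF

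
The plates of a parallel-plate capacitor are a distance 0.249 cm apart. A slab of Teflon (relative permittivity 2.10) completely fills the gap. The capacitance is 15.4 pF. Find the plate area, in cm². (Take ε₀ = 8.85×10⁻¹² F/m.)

20.6 cm²

A = Cd/(κε₀) = 1.54×10⁻¹¹ × 2.49×10⁻³ / (2.10 × 8.85×10⁻¹²) = 2.06×10⁻³ m².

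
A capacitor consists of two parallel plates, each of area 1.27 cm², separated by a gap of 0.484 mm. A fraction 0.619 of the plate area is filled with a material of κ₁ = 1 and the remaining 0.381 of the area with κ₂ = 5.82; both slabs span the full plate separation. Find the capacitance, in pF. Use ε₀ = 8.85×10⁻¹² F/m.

6.59 pF

A = 1.27 cm² = 1.27×10⁻⁴ m².
Side-by-side slabs ⇒ two capacitors in parallel, each spanning the full gap.
C₁ = κ₁ε₀A₁/d = 1.00 × 8.85×10⁻¹² × 7.86×10⁻⁵ / 4.84×10⁻⁴ = 1.44×10⁻¹² F.
C₂ = κ₂ε₀A₂/d = 5.82 × 8.85×10⁻¹² × 4.84×10⁻⁵ / 4.84×10⁻⁴ = 5.15×10⁻¹² F.
C = C₁ + C₂ = 6.59×10⁻¹² F.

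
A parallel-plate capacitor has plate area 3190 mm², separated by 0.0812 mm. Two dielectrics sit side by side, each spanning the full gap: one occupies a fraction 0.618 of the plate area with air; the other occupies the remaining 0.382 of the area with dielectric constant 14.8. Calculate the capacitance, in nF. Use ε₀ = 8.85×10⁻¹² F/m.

A = 3190 mm² = 3.19×10⁻³ m².
Side-by-side slabs ⇒ two capacitors in parallel, each spanning the full gap.
C₁ = κ₁ε₀A₁/d = 1.00 × 8.85×10⁻¹² × 1.97×10⁻³ / 8.12×10⁻⁵ = 2.15×10⁻¹⁰ F.
C₂ = κ₂ε₀A₂/d = 14.8 × 8.85×10⁻¹² × 1.22×10⁻³ / 8.12×10⁻⁵ = 1.97×10⁻⁹ F.
C = C₁ + C₂ = 2.18×10⁻⁹ F.

C ≈ 2.18 nF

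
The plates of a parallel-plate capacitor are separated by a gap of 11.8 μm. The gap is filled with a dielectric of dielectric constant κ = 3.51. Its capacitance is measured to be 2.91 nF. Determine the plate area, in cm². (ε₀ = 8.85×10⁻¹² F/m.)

A ≈ 11.1 cm²

A = Cd/(κε₀) = 2.91×10⁻⁹ × 1.18×10⁻⁵ / (3.51 × 8.85×10⁻¹²) = 1.11×10⁻³ m².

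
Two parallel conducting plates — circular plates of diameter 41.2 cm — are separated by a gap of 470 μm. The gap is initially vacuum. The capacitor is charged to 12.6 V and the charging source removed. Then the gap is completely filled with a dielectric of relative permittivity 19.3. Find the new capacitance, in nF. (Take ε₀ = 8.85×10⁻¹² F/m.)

C ≈ 48.4 nF

A = π(41.2/2 cm)² = 0.133 m².
Initially C₁ = ε₀A/d = 8.85×10⁻¹² × 0.133 / 4.70×10⁻⁴ = 2.51×10⁻⁹ F.
C = κε₀A/d scales with κ, so C₂/C₁ = κ = 19.3.
C₂ = 19.3 × 2.51×10⁻⁹ = 4.84×10⁻⁸ F.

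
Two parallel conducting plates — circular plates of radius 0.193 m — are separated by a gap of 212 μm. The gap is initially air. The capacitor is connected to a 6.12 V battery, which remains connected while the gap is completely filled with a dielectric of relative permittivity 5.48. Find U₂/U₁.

5.48

Battery connected ⇒ V is held fixed.
C₂ = 5.48 C₁ and U = ½CV², so U₂/U₁ = C₂/C₁ = 5.48.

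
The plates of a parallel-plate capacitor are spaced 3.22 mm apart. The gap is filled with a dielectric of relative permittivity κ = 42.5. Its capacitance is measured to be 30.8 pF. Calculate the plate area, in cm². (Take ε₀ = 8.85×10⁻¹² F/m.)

A = Cd/(κε₀) = 3.08×10⁻¹¹ × 3.22×10⁻³ / (42.5 × 8.85×10⁻¹²) = 2.64×10⁻⁴ m².

A ≈ 2.64 cm²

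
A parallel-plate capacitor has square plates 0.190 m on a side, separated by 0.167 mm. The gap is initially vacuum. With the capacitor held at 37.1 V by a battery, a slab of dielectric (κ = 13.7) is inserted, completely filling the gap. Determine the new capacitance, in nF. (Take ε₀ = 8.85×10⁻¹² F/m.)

C ≈ 26.2 nF

A = (0.190 m)² = 3.61×10⁻² m².
Initially C₁ = ε₀A/d = 8.85×10⁻¹² × 3.61×10⁻² / 1.67×10⁻⁴ = 1.91×10⁻⁹ F.
C = κε₀A/d scales with κ, so C₂/C₁ = κ = 13.7.
C₂ = 13.7 × 1.91×10⁻⁹ = 2.62×10⁻⁸ F.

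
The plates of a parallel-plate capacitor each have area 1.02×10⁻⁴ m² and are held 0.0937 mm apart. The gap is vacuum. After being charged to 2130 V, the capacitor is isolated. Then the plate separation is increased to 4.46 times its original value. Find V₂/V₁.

V₂/V₁ ≈ 4.46

Isolated ⇒ Q is held fixed.
C₂ = 0.224 C₁ and V = Q/C, so V₂/V₁ = C₁/C₂ = 4.46.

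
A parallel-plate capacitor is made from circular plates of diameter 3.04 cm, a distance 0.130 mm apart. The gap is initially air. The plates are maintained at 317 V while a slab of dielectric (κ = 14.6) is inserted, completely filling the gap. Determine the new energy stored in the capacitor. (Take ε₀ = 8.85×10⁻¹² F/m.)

A = π(3.04/2 cm)² = 7.26×10⁻⁴ m².
Initially C₁ = ε₀A/d = 8.85×10⁻¹² × 7.26×10⁻⁴ / 1.30×10⁻⁴ = 4.94×10⁻¹¹ F.
U₁ = 2.48×10⁻⁶ J.
Battery connected ⇒ V is held fixed. C₂ = 14.6 C₁ and U = ½CV², so U₂/U₁ = C₂/C₁ = 14.6.
U₂ = 14.6 × 2.48×10⁻⁶ = 3.62×10⁻⁵ J.

36.2 μJ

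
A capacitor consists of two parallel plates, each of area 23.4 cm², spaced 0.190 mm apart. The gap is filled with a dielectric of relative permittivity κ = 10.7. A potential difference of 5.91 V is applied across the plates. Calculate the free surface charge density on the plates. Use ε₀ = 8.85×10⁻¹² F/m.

σ ≈ 2.95 μC/m²

A = 23.4 cm² = 2.34×10⁻³ m².
C = κε₀A/d = 10.7 × 8.85×10⁻¹² × 2.34×10⁻³ / 1.90×10⁻⁴ = 1.17×10⁻⁹ F.
σ = Q/A = CV/A = 1.17×10⁻⁹ × 5.91 / 2.34×10⁻³ = 2.95×10⁻⁶ C/m².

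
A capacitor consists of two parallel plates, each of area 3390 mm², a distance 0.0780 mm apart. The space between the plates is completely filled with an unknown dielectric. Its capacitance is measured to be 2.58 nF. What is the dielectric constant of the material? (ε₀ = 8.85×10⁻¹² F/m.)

κ ≈ 6.71

A = 3390 mm² = 3.39×10⁻³ m².
κ = Cd/(ε₀A) = 2.58×10⁻⁹ × 7.80×10⁻⁵ / (8.85×10⁻¹² × 3.39×10⁻³) = 6.71.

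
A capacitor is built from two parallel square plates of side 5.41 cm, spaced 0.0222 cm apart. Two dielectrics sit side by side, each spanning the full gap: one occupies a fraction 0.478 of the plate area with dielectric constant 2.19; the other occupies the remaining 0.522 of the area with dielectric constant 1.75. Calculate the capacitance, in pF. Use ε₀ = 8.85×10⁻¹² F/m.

C ≈ 229 pF

A = (5.41 cm)² = 2.93×10⁻³ m².
Side-by-side slabs ⇒ two capacitors in parallel, each spanning the full gap.
C₁ = κ₁ε₀A₁/d = 2.19 × 8.85×10⁻¹² × 1.40×10⁻³ / 2.22×10⁻⁴ = 1.22×10⁻¹⁰ F.
C₂ = κ₂ε₀A₂/d = 1.75 × 8.85×10⁻¹² × 1.53×10⁻³ / 2.22×10⁻⁴ = 1.07×10⁻¹⁰ F.
C = C₁ + C₂ = 2.29×10⁻¹⁰ F.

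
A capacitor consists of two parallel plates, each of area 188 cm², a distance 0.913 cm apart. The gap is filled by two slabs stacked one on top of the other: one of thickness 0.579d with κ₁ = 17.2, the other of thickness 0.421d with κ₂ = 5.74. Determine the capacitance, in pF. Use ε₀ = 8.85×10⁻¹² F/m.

170 pF

A = 188 cm² = 1.88×10⁻² m².
Stacked slabs ⇒ two capacitors in series, each with the full plate area.
C₁ = κ₁ε₀A/d₁ = 17.2 × 8.85×10⁻¹² × 1.88×10⁻² / 5.29×10⁻³ = 5.41×10⁻¹⁰ F.
C₂ = κ₂ε₀A/d₂ = 5.74 × 8.85×10⁻¹² × 1.88×10⁻² / 3.84×10⁻³ = 2.48×10⁻¹⁰ F.
C = (1/C₁ + 1/C₂)⁻¹ = 1.70×10⁻¹⁰ F.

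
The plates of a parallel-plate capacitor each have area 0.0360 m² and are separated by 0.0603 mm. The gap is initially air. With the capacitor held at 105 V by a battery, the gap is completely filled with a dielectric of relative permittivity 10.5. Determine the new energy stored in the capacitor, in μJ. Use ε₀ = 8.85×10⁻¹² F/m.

Initially C₁ = ε₀A/d = 8.85×10⁻¹² × 3.60×10⁻² / 6.03×10⁻⁵ = 5.28×10⁻⁹ F.
U₁ = 2.91×10⁻⁵ J.
Battery connected ⇒ V is held fixed. C₂ = 10.5 C₁ and U = ½CV², so U₂/U₁ = C₂/C₁ = 10.5.
U₂ = 10.5 × 2.91×10⁻⁵ = 3.06×10⁻⁴ J.

306 μJ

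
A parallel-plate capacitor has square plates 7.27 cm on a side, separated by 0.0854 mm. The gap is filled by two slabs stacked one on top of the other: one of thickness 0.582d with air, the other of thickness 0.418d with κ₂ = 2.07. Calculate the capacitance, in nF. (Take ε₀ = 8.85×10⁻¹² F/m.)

A = (7.27 cm)² = 5.29×10⁻³ m².
Stacked slabs ⇒ two capacitors in series, each with the full plate area.
C₁ = κ₁ε₀A/d₁ = 1.00 × 8.85×10⁻¹² × 5.29×10⁻³ / 4.97×10⁻⁵ = 9.41×10⁻¹⁰ F.
C₂ = κ₂ε₀A/d₂ = 2.07 × 8.85×10⁻¹² × 5.29×10⁻³ / 3.57×10⁻⁵ = 2.71×10⁻⁹ F.
C = (1/C₁ + 1/C₂)⁻¹ = 6.99×10⁻¹⁰ F.

C ≈ 0.699 nF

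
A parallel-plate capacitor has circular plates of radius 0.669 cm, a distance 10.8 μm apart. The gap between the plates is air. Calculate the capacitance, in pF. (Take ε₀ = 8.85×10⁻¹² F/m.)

A = π(0.669 cm)² = 1.41×10⁻⁴ m².
C = ε₀A/d = 8.85×10⁻¹² × 1.41×10⁻⁴ / 1.08×10⁻⁵ = 1.15×10⁻¹⁰ F.

115 pF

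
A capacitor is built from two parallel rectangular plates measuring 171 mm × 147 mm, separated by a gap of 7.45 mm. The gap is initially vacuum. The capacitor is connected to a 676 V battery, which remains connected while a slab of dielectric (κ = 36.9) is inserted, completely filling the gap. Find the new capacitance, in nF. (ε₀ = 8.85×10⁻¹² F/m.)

A = 171 × 147 mm² = 2.51×10⁻² m².
Initially C₁ = ε₀A/d = 8.85×10⁻¹² × 2.51×10⁻² / 7.45×10⁻³ = 2.99×10⁻¹¹ F.
C = κε₀A/d scales with κ, so C₂/C₁ = κ = 36.9.
C₂ = 36.9 × 2.99×10⁻¹¹ = 1.10×10⁻⁹ F.

1.10 nF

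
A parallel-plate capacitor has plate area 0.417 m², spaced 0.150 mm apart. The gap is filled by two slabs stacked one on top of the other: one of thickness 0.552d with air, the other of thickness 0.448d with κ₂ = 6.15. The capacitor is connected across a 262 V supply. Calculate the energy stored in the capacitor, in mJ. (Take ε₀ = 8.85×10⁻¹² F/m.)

U ≈ 1.35 mJ

Stacked slabs ⇒ two capacitors in series, each with the full plate area.
C₁ = κ₁ε₀A/d₁ = 1.00 × 8.85×10⁻¹² × 0.417 / 8.28×10⁻⁵ = 4.46×10⁻⁸ F.
C₂ = κ₂ε₀A/d₂ = 6.15 × 8.85×10⁻¹² × 0.417 / 6.72×10⁻⁵ = 3.38×10⁻⁷ F.
C = (1/C₁ + 1/C₂)⁻¹ = 3.94×10⁻⁸ F.
U = ½CV² = ½ × 3.94×10⁻⁸ × (262)² = 1.35×10⁻³ J.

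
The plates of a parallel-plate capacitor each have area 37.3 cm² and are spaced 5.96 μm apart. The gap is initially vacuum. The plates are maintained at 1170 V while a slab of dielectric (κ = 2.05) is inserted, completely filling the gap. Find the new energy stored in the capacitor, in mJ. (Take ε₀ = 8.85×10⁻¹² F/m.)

A = 37.3 cm² = 3.73×10⁻³ m².
Initially C₁ = ε₀A/d = 8.85×10⁻¹² × 3.73×10⁻³ / 5.96×10⁻⁶ = 5.54×10⁻⁹ F.
U₁ = 3.79×10⁻³ J.
Battery connected ⇒ V is held fixed. C₂ = 2.05 C₁ and U = ½CV², so U₂/U₁ = C₂/C₁ = 2.05.
U₂ = 2.05 × 3.79×10⁻³ = 7.77×10⁻³ J.

7.77 mJ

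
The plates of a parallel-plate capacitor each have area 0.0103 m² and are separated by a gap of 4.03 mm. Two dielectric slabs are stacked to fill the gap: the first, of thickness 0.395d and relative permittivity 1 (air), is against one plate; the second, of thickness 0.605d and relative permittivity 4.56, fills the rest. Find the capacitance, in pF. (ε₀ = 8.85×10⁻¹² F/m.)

Stacked slabs ⇒ two capacitors in series, each with the full plate area.
C₁ = κ₁ε₀A/d₁ = 1.00 × 8.85×10⁻¹² × 1.03×10⁻² / 1.59×10⁻³ = 5.73×10⁻¹¹ F.
C₂ = κ₂ε₀A/d₂ = 4.56 × 8.85×10⁻¹² × 1.03×10⁻² / 2.44×10⁻³ = 1.70×10⁻¹⁰ F.
C = (1/C₁ + 1/C₂)⁻¹ = 4.29×10⁻¹¹ F.

C ≈ 42.9 pF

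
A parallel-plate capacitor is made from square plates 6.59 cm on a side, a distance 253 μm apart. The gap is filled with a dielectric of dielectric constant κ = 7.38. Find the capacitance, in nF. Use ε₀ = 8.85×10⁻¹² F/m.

1.12 nF

A = (6.59 cm)² = 4.34×10⁻³ m².
C = κε₀A/d = 7.38 × 8.85×10⁻¹² × 4.34×10⁻³ / 2.53×10⁻⁴ = 1.12×10⁻⁹ F.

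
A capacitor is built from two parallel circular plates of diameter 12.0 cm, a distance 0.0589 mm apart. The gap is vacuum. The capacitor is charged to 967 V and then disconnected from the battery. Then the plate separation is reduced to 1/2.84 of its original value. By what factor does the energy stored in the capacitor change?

U₂/U₁ ≈ 0.352

Isolated ⇒ Q is held fixed.
C₂ = 2.84 C₁ and U = Q²/(2C), so U₂/U₁ = C₁/C₂ = 0.352.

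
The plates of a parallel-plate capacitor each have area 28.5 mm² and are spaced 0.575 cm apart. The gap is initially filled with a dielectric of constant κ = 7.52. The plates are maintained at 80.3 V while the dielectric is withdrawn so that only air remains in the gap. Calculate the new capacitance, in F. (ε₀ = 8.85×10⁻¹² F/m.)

C ≈ 4.39×10⁻¹⁴ F

A = 28.5 mm² = 2.85×10⁻⁵ m².
Initially C₁ = κε₀A/d = 7.52 × 8.85×10⁻¹² × 2.85×10⁻⁵ / 5.75×10⁻³ = 3.30×10⁻¹³ F.
C = κε₀A/d scales with κ, so C₂/C₁ = 1/κ = 1/7.52 = 0.133.
C₂ = 0.133 × 3.30×10⁻¹³ = 4.39×10⁻¹⁴ F.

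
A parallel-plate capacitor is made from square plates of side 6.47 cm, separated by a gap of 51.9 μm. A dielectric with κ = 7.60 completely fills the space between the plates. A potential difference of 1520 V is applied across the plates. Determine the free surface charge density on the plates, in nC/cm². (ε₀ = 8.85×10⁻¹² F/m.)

197 nC/cm²

A = (6.47 cm)² = 4.19×10⁻³ m².
C = κε₀A/d = 7.60 × 8.85×10⁻¹² × 4.19×10⁻³ / 5.19×10⁻⁵ = 5.42×10⁻⁹ F.
σ = Q/A = CV/A = 5.42×10⁻⁹ × 1520 / 4.19×10⁻³ = 1.97×10⁻³ C/m².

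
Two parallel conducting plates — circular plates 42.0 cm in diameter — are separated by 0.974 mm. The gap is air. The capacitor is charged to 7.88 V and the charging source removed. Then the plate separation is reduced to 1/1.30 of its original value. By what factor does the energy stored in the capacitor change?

Isolated ⇒ Q is held fixed.
C₂ = 1.30 C₁ and U = Q²/(2C), so U₂/U₁ = C₁/C₂ = 0.769.

U₂/U₁ ≈ 0.769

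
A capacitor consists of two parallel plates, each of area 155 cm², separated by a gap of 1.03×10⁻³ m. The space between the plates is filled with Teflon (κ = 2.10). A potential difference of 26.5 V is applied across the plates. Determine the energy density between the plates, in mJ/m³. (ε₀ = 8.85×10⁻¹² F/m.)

E = V/d = 26.5 / 1.03×10⁻³ = 2.57×10⁴ V/m.
u = ½κε₀E² = ½ × 2.10 × 8.85×10⁻¹² × (2.57×10⁴)² = 6.15×10⁻³ J/m³.

u ≈ 6.15 mJ/m³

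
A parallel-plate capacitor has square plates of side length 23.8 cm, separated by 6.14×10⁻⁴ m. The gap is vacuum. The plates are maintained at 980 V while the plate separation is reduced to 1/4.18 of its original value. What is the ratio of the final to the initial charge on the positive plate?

Battery connected ⇒ V is held fixed.
C₂ = 4.18 C₁ and Q = CV, so Q₂/Q₁ = C₂/C₁ = 4.18.

Q₂/Q₁ ≈ 4.18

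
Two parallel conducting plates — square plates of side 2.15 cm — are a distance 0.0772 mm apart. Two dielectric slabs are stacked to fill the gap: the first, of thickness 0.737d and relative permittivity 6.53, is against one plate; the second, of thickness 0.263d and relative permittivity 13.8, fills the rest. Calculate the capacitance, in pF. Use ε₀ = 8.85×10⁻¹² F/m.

A = (2.15 cm)² = 4.62×10⁻⁴ m².
Stacked slabs ⇒ two capacitors in series, each with the full plate area.
C₁ = κ₁ε₀A/d₁ = 6.53 × 8.85×10⁻¹² × 4.62×10⁻⁴ / 5.69×10⁻⁵ = 4.70×10⁻¹⁰ F.
C₂ = κ₂ε₀A/d₂ = 13.8 × 8.85×10⁻¹² × 4.62×10⁻⁴ / 2.03×10⁻⁵ = 2.78×10⁻⁹ F.
C = (1/C₁ + 1/C₂)⁻¹ = 4.02×10⁻¹⁰ F.

C ≈ 402 pF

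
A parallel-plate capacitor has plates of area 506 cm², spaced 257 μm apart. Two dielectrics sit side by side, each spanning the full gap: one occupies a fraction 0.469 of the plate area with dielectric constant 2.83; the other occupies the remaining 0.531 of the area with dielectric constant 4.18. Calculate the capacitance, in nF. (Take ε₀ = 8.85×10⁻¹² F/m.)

A = 506 cm² = 5.06×10⁻² m².
Side-by-side slabs ⇒ two capacitors in parallel, each spanning the full gap.
C₁ = κ₁ε₀A₁/d = 2.83 × 8.85×10⁻¹² × 2.37×10⁻² / 2.57×10⁻⁴ = 2.31×10⁻⁹ F.
C₂ = κ₂ε₀A₂/d = 4.18 × 8.85×10⁻¹² × 2.69×10⁻² / 2.57×10⁻⁴ = 3.87×10⁻⁹ F.
C = C₁ + C₂ = 6.18×10⁻⁹ F.

C ≈ 6.18 nF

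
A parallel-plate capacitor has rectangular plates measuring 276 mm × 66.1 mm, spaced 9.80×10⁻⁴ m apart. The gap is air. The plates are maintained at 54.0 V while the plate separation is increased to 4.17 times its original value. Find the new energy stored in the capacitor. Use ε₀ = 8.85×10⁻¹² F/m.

A = 276 × 66.1 mm² = 1.82×10⁻² m².
Initially C₁ = ε₀A/d = 8.85×10⁻¹² × 1.82×10⁻² / 9.80×10⁻⁴ = 1.65×10⁻¹⁰ F.
U₁ = 2.40×10⁻⁷ J.
Battery connected ⇒ V is held fixed. C₂ = 0.240 C₁ and U = ½CV², so U₂/U₁ = C₂/C₁ = 0.240.
U₂ = 0.240 × 2.40×10⁻⁷ = 5.76×10⁻⁸ J.

57.6 nJ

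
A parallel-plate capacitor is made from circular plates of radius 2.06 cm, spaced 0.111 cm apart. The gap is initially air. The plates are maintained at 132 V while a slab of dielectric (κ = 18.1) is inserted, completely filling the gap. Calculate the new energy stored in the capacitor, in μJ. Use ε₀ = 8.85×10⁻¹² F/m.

A = π(2.06 cm)² = 1.33×10⁻³ m².
Initially C₁ = ε₀A/d = 8.85×10⁻¹² × 1.33×10⁻³ / 1.11×10⁻³ = 1.06×10⁻¹¹ F.
U₁ = 9.26×10⁻⁸ J.
Battery connected ⇒ V is held fixed. C₂ = 18.1 C₁ and U = ½CV², so U₂/U₁ = C₂/C₁ = 18.1.
U₂ = 18.1 × 9.26×10⁻⁸ = 1.68×10⁻⁶ J.

U ≈ 1.68 μJ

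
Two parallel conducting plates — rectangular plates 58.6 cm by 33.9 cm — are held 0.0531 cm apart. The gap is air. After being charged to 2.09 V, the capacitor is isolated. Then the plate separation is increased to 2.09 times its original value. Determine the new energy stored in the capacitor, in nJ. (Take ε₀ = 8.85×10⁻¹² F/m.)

A = 58.6 × 33.9 cm² = 0.199 m².
Initially C₁ = ε₀A/d = 8.85×10⁻¹² × 0.199 / 5.31×10⁻⁴ = 3.31×10⁻⁹ F.
U₁ = 7.23×10⁻⁹ J.
Isolated ⇒ Q is held fixed. C₂ = 0.478 C₁ and U = Q²/(2C), so U₂/U₁ = C₁/C₂ = 2.09.
U₂ = 2.09 × 7.23×10⁻⁹ = 1.51×10⁻⁸ J.

15.1 nJ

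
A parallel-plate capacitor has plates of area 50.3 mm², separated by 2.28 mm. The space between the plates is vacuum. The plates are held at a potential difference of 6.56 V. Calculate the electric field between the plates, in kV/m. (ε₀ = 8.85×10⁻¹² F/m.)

2.88 kV/m

E = V/d = 6.56 / 2.28×10⁻³ = 2.88×10³ V/m.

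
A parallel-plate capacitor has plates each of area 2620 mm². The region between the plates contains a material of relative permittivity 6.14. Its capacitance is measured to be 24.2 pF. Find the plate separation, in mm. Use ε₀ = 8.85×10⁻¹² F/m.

A = 2620 mm² = 2.62×10⁻³ m².
d = κε₀A/C = 6.14 × 8.85×10⁻¹² × 2.62×10⁻³ / 2.42×10⁻¹¹ = 5.88×10⁻³ m.

d ≈ 5.88 mm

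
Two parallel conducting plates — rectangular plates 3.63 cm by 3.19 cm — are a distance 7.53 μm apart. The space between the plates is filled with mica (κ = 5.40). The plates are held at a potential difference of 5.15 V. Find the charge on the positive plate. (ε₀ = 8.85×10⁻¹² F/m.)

A = 3.63 × 3.19 cm² = 1.16×10⁻³ m².
C = κε₀A/d = 5.40 × 8.85×10⁻¹² × 1.16×10⁻³ / 7.53×10⁻⁶ = 7.35×10⁻⁹ F.
Q = CV = 7.35×10⁻⁹ × 5.15 = 3.78×10⁻⁸ C.

37.8 nC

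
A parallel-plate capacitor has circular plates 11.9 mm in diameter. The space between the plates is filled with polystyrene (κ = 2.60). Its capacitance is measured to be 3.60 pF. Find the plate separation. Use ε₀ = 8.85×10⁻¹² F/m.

0.711 mm

A = π(11.9/2 mm)² = 1.11×10⁻⁴ m².
d = κε₀A/C = 2.60 × 8.85×10⁻¹² × 1.11×10⁻⁴ / 3.60×10⁻¹² = 7.11×10⁻⁴ m.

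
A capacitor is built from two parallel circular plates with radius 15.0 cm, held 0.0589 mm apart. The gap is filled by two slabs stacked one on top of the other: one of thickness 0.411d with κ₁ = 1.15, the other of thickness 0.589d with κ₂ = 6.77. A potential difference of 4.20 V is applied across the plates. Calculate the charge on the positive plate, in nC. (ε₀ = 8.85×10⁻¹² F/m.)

Q ≈ 100 nC

A = π(15.0 cm)² = 7.07×10⁻² m².
Stacked slabs ⇒ two capacitors in series, each with the full plate area.
C₁ = κ₁ε₀A/d₁ = 1.15 × 8.85×10⁻¹² × 7.07×10⁻² / 2.42×10⁻⁵ = 2.97×10⁻⁸ F.
C₂ = κ₂ε₀A/d₂ = 6.77 × 8.85×10⁻¹² × 7.07×10⁻² / 3.47×10⁻⁵ = 1.22×10⁻⁷ F.
C = (1/C₁ + 1/C₂)⁻¹ = 2.39×10⁻⁸ F.
Q = CV = 2.39×10⁻⁸ × 4.20 = 1.00×10⁻⁷ C.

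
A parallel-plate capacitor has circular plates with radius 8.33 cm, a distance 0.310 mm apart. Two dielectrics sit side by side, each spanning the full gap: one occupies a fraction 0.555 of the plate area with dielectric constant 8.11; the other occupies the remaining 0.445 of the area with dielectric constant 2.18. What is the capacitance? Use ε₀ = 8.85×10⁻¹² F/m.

A = π(8.33 cm)² = 2.18×10⁻² m².
Side-by-side slabs ⇒ two capacitors in parallel, each spanning the full gap.
C₁ = κ₁ε₀A₁/d = 8.11 × 8.85×10⁻¹² × 1.21×10⁻² / 3.10×10⁻⁴ = 2.80×10⁻⁹ F.
C₂ = κ₂ε₀A₂/d = 2.18 × 8.85×10⁻¹² × 9.70×10⁻³ / 3.10×10⁻⁴ = 6.04×10⁻¹⁰ F.
C = C₁ + C₂ = 3.40×10⁻⁹ F.

3.40 nF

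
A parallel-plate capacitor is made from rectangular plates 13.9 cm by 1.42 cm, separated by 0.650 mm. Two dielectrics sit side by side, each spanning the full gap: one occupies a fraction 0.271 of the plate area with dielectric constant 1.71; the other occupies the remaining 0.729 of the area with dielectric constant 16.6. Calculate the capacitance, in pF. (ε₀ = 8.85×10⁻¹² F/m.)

A = 13.9 × 1.42 cm² = 1.97×10⁻³ m².
Side-by-side slabs ⇒ two capacitors in parallel, each spanning the full gap.
C₁ = κ₁ε₀A₁/d = 1.71 × 8.85×10⁻¹² × 5.35×10⁻⁴ / 6.50×10⁻⁴ = 1.25×10⁻¹¹ F.
C₂ = κ₂ε₀A₂/d = 16.6 × 8.85×10⁻¹² × 1.44×10⁻³ / 6.50×10⁻⁴ = 3.25×10⁻¹⁰ F.
C = C₁ + C₂ = 3.38×10⁻¹⁰ F.

338 pF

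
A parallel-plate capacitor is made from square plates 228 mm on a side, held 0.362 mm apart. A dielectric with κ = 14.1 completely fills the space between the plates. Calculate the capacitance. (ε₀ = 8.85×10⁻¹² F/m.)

A = (228 mm)² = 5.20×10⁻² m².
C = κε₀A/d = 14.1 × 8.85×10⁻¹² × 5.20×10⁻² / 3.62×10⁻⁴ = 1.79×10⁻⁸ F.

17.9 nF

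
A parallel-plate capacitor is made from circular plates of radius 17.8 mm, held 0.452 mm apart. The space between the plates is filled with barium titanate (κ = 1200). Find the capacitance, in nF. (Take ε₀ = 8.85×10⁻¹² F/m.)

A = π(17.8 mm)² = 9.95×10⁻⁴ m².
C = κε₀A/d = 1200 × 8.85×10⁻¹² × 9.95×10⁻⁴ / 4.52×10⁻⁴ = 2.34×10⁻⁸ F.

23.4 nF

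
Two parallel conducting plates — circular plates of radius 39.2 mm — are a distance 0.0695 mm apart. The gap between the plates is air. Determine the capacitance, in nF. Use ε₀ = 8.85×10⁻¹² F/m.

A = π(39.2 mm)² = 4.83×10⁻³ m².
C = ε₀A/d = 8.85×10⁻¹² × 4.83×10⁻³ / 6.95×10⁻⁵ = 6.15×10⁻¹⁰ F.

C ≈ 0.615 nF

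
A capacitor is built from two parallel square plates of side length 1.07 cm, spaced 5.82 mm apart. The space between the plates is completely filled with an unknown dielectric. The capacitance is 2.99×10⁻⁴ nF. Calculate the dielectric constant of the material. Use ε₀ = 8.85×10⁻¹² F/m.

κ ≈ 1.72

A = (1.07 cm)² = 1.14×10⁻⁴ m².
κ = Cd/(ε₀A) = 2.99×10⁻¹³ × 5.82×10⁻³ / (8.85×10⁻¹² × 1.14×10⁻⁴) = 1.72.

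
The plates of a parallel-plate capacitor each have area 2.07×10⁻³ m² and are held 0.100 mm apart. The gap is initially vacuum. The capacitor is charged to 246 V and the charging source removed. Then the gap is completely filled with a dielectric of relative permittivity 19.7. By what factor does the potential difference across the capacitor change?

Isolated ⇒ Q is held fixed.
C₂ = 19.7 C₁ and V = Q/C, so V₂/V₁ = C₁/C₂ = 0.0508.

0.0508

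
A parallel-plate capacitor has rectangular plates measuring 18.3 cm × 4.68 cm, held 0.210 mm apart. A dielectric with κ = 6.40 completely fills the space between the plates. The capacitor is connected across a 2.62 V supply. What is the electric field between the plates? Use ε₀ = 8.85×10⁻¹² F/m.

E = V/d = 2.62 / 2.10×10⁻⁴ = 1.25×10⁴ V/m.

12.5 kV/m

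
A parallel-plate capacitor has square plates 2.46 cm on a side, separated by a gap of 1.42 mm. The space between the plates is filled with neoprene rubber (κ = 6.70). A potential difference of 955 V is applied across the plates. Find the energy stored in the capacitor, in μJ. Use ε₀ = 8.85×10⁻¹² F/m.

A = (2.46 cm)² = 6.05×10⁻⁴ m².
C = κε₀A/d = 6.70 × 8.85×10⁻¹² × 6.05×10⁻⁴ / 1.42×10⁻³ = 2.53×10⁻¹¹ F.
U = ½CV² = ½ × 2.53×10⁻¹¹ × (955)² = 1.15×10⁻⁵ J.

U ≈ 11.5 μJ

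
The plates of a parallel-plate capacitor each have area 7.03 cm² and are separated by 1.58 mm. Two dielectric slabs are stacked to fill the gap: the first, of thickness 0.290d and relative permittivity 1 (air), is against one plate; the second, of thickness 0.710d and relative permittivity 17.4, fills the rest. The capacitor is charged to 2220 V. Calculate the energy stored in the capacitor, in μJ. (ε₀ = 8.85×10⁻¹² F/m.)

A = 7.03 cm² = 7.03×10⁻⁴ m².
Stacked slabs ⇒ two capacitors in series, each with the full plate area.
C₁ = κ₁ε₀A/d₁ = 1.00 × 8.85×10⁻¹² × 7.03×10⁻⁴ / 4.58×10⁻⁴ = 1.36×10⁻¹¹ F.
C₂ = κ₂ε₀A/d₂ = 17.4 × 8.85×10⁻¹² × 7.03×10⁻⁴ / 1.12×10⁻³ = 9.65×10⁻¹¹ F.
C = (1/C₁ + 1/C₂)⁻¹ = 1.19×10⁻¹¹ F.
U = ½CV² = ½ × 1.19×10⁻¹¹ × (2220)² = 2.93×10⁻⁵ J.

29.3 μJ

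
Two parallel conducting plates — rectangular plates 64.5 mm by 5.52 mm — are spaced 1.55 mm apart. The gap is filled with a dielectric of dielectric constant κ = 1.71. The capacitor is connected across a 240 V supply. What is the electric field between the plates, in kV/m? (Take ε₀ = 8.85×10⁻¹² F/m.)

155 kV/m

E = V/d = 240 / 1.55×10⁻³ = 1.55×10⁵ V/m.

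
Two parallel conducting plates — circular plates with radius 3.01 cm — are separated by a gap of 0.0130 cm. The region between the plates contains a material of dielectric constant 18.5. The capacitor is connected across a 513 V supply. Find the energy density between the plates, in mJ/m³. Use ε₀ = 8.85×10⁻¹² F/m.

u ≈ 1.27×10⁶ mJ/m³

E = V/d = 513 / 1.30×10⁻⁴ = 3.95×10⁶ V/m.
u = ½κε₀E² = ½ × 18.5 × 8.85×10⁻¹² × (3.95×10⁶)² = 1.27×10³ J/m³.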